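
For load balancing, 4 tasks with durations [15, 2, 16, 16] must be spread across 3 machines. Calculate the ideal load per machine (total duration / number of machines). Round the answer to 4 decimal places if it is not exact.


Total processing time = 15 + 2 + 16 + 16 = 49
Number of machines = 3
Ideal balanced load = 49 / 3 = 16.3333

16.3333


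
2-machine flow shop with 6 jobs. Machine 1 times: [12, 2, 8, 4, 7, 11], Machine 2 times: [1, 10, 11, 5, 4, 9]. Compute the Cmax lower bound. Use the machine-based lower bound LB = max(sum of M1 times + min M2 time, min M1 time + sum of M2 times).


LB1 = sum(M1 times) + min(M2 times) = 44 + 1 = 45
LB2 = min(M1 times) + sum(M2 times) = 2 + 40 = 42
Lower bound = max(LB1, LB2) = max(45, 42) = 45

45


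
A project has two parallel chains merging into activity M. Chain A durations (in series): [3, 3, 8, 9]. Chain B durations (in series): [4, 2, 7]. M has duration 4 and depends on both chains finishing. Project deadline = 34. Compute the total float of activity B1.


Forward pass: ES(B1) = sum of predecessors on chain B = 0
EF = ES + duration = 0 + 4 = 4
Backward pass: LF(M) = deadline = 34; LS(M) = 34 - 4 = 30
LF(B1) = LS(M) - sum(successors on chain B) = 30 - 9 = 21
LS = LF - duration = 21 - 4 = 17
Total float = LS - ES = 17 - 0 = 17

17


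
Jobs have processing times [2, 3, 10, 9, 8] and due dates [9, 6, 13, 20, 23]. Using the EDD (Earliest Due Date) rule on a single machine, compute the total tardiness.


Sort by due date (EDD order): [(3, 6), (2, 9), (10, 13), (9, 20), (8, 23)]
Compute completion times and tardiness:
  Job 1: p=3, d=6, C=3, tardiness=max(0,3-6)=0
  Job 2: p=2, d=9, C=5, tardiness=max(0,5-9)=0
  Job 3: p=10, d=13, C=15, tardiness=max(0,15-13)=2
  Job 4: p=9, d=20, C=24, tardiness=max(0,24-20)=4
  Job 5: p=8, d=23, C=32, tardiness=max(0,32-23)=9
Total tardiness = 15

15


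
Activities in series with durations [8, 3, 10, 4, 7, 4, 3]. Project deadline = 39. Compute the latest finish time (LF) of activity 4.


LF(activity 4) = deadline - sum of successor durations
Successors: activities 5 through 7 with durations [7, 4, 3]
Sum of successor durations = 14
LF = 39 - 14 = 25

25


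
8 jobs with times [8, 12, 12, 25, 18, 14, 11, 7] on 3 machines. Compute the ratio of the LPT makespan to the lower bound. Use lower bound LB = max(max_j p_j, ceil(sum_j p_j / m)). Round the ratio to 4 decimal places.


LPT order: [25, 18, 14, 12, 12, 11, 8, 7]
Machine loads after assignment: [36, 37, 34]
LPT makespan = 37
Lower bound = max(max_job, ceil(total/3)) = max(25, 36) = 36
Ratio = 37 / 36 = 1.0278

1.0278


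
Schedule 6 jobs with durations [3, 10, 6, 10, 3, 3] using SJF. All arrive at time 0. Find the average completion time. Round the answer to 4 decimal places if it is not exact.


SJF order (ascending): [3, 3, 3, 6, 10, 10]
Completion times:
  Job 1: burst=3, C=3
  Job 2: burst=3, C=6
  Job 3: burst=3, C=9
  Job 4: burst=6, C=15
  Job 5: burst=10, C=25
  Job 6: burst=10, C=35
Average completion = 93/6 = 15.5

15.5


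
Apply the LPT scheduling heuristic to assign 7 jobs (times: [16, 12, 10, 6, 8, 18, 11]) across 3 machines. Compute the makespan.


Sort jobs in decreasing order (LPT): [18, 16, 12, 11, 10, 8, 6]
Assign each job to the least loaded machine:
  Machine 1: jobs [18, 8], load = 26
  Machine 2: jobs [16, 10], load = 26
  Machine 3: jobs [12, 11, 6], load = 29
Makespan = max load = 29

29


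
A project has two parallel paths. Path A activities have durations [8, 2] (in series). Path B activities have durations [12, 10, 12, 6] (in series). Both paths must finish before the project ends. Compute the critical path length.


Path A total = 8 + 2 = 10
Path B total = 12 + 10 + 12 + 6 = 40
Critical path = longest path = max(10, 40) = 40

40


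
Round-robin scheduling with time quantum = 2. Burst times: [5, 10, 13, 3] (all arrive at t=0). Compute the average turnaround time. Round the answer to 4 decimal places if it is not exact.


Time quantum = 2
Execution trace:
  J1 runs 2 units, time = 2
  J2 runs 2 units, time = 4
  J3 runs 2 units, time = 6
  J4 runs 2 units, time = 8
  J1 runs 2 units, time = 10
  J2 runs 2 units, time = 12
  J3 runs 2 units, time = 14
  J4 runs 1 units, time = 15
  J1 runs 1 units, time = 16
  J2 runs 2 units, time = 18
  J3 runs 2 units, time = 20
  J2 runs 2 units, time = 22
  J3 runs 2 units, time = 24
  J2 runs 2 units, time = 26
  J3 runs 2 units, time = 28
  J3 runs 2 units, time = 30
  J3 runs 1 units, time = 31
Finish times: [16, 26, 31, 15]
Average turnaround = 88/4 = 22.0

22.0


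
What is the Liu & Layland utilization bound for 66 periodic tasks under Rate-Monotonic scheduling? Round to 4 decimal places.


Compute 2^(1/66) = 1.0105575720
Subtract 1: 1.0105575720 - 1 = 0.0105575720
Multiply by n: 66 * 0.0105575720 = 0.6967997520
Round to 4 dp: 0.6968

0.6968


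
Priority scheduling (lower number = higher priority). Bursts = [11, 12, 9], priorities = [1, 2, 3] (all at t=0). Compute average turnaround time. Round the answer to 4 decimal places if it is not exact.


Sort by priority (ascending = highest first):
Order: [(1, 11), (2, 12), (3, 9)]
Completion times:
  Priority 1, burst=11, C=11
  Priority 2, burst=12, C=23
  Priority 3, burst=9, C=32
Average turnaround = 66/3 = 22.0

22.0


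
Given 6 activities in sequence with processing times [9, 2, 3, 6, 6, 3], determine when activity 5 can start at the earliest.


Activity 5 starts after activities 1 through 4 complete.
Predecessor durations: [9, 2, 3, 6]
ES = 9 + 2 + 3 + 6 = 20

20


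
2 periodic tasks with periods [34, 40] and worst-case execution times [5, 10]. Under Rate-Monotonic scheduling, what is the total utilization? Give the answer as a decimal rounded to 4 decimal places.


Compute individual utilizations (exact fractions):
  Task 1: C/T = 5/34 (approx. 0.1471)
  Task 2: C/T = 10/40 = 1/4 (approx. 0.25)
Total utilization U = 5/34 + 1/4 = 27/68
Rounded to 4 decimal places: U = 0.3971
RM (Liu & Layland) bound for 2 tasks = 0.828427; compare with U = 27/68 (approx. 0.397059)
U <= bound, so schedulable by RM sufficient condition.

0.3971


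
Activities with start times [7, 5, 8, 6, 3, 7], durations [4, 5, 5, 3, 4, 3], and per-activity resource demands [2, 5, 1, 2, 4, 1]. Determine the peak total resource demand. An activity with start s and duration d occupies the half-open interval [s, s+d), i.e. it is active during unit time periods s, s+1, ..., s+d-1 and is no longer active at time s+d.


Each activity i is active on [start_i, start_i + duration_i).
Compute total resource usage per time slot:
  t=0: active resources = [], total = 0
  t=1: active resources = [], total = 0
  t=2: active resources = [], total = 0
  t=3: active resources = [4], total = 4
  t=4: active resources = [4], total = 4
  t=5: active resources = [5, 4], total = 9
  t=6: active resources = [5, 2, 4], total = 11
  t=7: active resources = [2, 5, 2, 1], total = 10
  t=8: active resources = [2, 5, 1, 2, 1], total = 11
  t=9: active resources = [2, 5, 1, 1], total = 9
  t=10: active resources = [2, 1], total = 3
  t=11: active resources = [1], total = 1
  t=12: active resources = [1], total = 1
Peak resource demand = 11

11


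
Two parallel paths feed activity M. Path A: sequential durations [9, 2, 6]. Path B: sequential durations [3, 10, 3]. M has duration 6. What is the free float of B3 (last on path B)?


ES(B3) = sum of predecessors on chain B = 13
EF(B3) = ES + duration = 13 + 3 = 16
Successor of B3 is M. ES(M) = max(sum(A), sum(B)) = max(17, 16) = 17
Free float = ES(successor) - EF(current) = 17 - 16 = 1

1


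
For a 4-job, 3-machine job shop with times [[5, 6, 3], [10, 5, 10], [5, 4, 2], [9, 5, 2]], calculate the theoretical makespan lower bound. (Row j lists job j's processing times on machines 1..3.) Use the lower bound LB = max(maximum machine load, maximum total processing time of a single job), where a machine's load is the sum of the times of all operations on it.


Machine loads:
  Machine 1: 5 + 10 + 5 + 9 = 29
  Machine 2: 6 + 5 + 4 + 5 = 20
  Machine 3: 3 + 10 + 2 + 2 = 17
Max machine load = 29
Job totals:
  Job 1: 14
  Job 2: 25
  Job 3: 11
  Job 4: 16
Max job total = 25
Lower bound = max(29, 25) = 29

29


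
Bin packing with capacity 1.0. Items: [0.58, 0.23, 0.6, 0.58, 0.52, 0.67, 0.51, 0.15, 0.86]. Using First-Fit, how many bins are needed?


Place items sequentially using First-Fit:
  Item 0.58 -> new Bin 1
  Item 0.23 -> Bin 1 (now 0.81)
  Item 0.6 -> new Bin 2
  Item 0.58 -> new Bin 3
  Item 0.52 -> new Bin 4
  Item 0.67 -> new Bin 5
  Item 0.51 -> new Bin 6
  Item 0.15 -> Bin 1 (now 0.96)
  Item 0.86 -> new Bin 7
Total bins used = 7

7


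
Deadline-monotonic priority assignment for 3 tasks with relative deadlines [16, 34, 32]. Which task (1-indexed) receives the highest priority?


Sort tasks by relative deadline (ascending):
  Task 1: deadline = 16
  Task 3: deadline = 32
  Task 2: deadline = 34
Priority order (highest first): [1, 3, 2]
Highest priority task = 1

1


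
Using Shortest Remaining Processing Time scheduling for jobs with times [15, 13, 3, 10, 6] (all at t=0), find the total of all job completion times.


Since all jobs arrive at t=0, SRPT equals SPT ordering.
SPT order: [3, 6, 10, 13, 15]
Completion times:
  Job 1: p=3, C=3
  Job 2: p=6, C=9
  Job 3: p=10, C=19
  Job 4: p=13, C=32
  Job 5: p=15, C=47
Total completion time = 3 + 9 + 19 + 32 + 47 = 110

110


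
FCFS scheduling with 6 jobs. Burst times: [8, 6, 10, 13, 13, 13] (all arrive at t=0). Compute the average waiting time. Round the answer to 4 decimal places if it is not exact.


FCFS order (as given): [8, 6, 10, 13, 13, 13]
Waiting times:
  Job 1: wait = 0
  Job 2: wait = 8
  Job 3: wait = 14
  Job 4: wait = 24
  Job 5: wait = 37
  Job 6: wait = 50
Sum of waiting times = 133
Average waiting time = 133/6 = 22.1667

22.1667


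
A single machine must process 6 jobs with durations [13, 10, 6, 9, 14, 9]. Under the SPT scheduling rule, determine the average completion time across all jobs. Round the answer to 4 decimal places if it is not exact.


Sort jobs by processing time (SPT order): [6, 9, 9, 10, 13, 14]
Compute completion times sequentially:
  Job 1: processing = 6, completes at 6
  Job 2: processing = 9, completes at 15
  Job 3: processing = 9, completes at 24
  Job 4: processing = 10, completes at 34
  Job 5: processing = 13, completes at 47
  Job 6: processing = 14, completes at 61
Sum of completion times = 187
Average completion time = 187/6 = 31.1667

31.1667


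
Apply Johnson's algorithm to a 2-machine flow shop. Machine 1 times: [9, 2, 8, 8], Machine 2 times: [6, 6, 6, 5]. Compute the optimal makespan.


Apply Johnson's rule:
  Group 1 (a <= b): [(2, 2, 6)]
  Group 2 (a > b): [(1, 9, 6), (3, 8, 6), (4, 8, 5)]
Optimal job order: [2, 1, 3, 4]
Schedule:
  Job 2: M1 done at 2, M2 done at 8
  Job 1: M1 done at 11, M2 done at 17
  Job 3: M1 done at 19, M2 done at 25
  Job 4: M1 done at 27, M2 done at 32
Makespan = 32

32


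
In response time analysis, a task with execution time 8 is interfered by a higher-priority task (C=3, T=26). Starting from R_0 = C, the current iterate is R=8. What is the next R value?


R_next = C + ceil(R_prev / T_hp) * C_hp
ceil(8 / 26) = ceil(0.3077) = 1
Interference = 1 * 3 = 3
R_next = 8 + 3 = 11

11


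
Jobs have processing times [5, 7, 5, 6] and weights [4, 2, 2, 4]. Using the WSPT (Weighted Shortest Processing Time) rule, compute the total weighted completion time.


Compute p/w ratios and sort ascending (WSPT): [(5, 4), (6, 4), (5, 2), (7, 2)]
Compute weighted completion times:
  Job (p=5,w=4): C=5, w*C=4*5=20
  Job (p=6,w=4): C=11, w*C=4*11=44
  Job (p=5,w=2): C=16, w*C=2*16=32
  Job (p=7,w=2): C=23, w*C=2*23=46
Total weighted completion time = 142

142


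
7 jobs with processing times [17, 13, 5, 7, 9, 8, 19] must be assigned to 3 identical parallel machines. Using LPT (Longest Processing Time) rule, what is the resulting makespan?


Sort jobs in decreasing order (LPT): [19, 17, 13, 9, 8, 7, 5]
Assign each job to the least loaded machine:
  Machine 1: jobs [19, 7], load = 26
  Machine 2: jobs [17, 8], load = 25
  Machine 3: jobs [13, 9, 5], load = 27
Makespan = max load = 27

27


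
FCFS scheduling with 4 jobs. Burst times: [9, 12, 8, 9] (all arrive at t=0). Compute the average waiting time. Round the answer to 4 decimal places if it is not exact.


FCFS order (as given): [9, 12, 8, 9]
Waiting times:
  Job 1: wait = 0
  Job 2: wait = 9
  Job 3: wait = 21
  Job 4: wait = 29
Sum of waiting times = 59
Average waiting time = 59/4 = 14.75

14.75


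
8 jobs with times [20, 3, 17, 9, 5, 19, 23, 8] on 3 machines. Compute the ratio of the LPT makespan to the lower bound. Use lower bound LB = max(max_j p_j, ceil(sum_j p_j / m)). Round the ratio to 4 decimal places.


LPT order: [23, 20, 19, 17, 9, 8, 5, 3]
Machine loads after assignment: [34, 34, 36]
LPT makespan = 36
Lower bound = max(max_job, ceil(total/3)) = max(23, 35) = 35
Ratio = 36 / 35 = 1.0286

1.0286


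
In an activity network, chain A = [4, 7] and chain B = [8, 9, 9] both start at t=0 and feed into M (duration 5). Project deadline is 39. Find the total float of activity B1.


Forward pass: ES(B1) = sum of predecessors on chain B = 0
EF = ES + duration = 0 + 8 = 8
Backward pass: LF(M) = deadline = 39; LS(M) = 39 - 5 = 34
LF(B1) = LS(M) - sum(successors on chain B) = 34 - 18 = 16
LS = LF - duration = 16 - 8 = 8
Total float = LS - ES = 8 - 0 = 8

8


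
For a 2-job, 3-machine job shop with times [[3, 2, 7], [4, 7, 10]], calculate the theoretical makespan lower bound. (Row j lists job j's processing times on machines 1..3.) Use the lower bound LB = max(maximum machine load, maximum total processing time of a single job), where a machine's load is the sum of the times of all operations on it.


Machine loads:
  Machine 1: 3 + 4 = 7
  Machine 2: 2 + 7 = 9
  Machine 3: 7 + 10 = 17
Max machine load = 17
Job totals:
  Job 1: 12
  Job 2: 21
Max job total = 21
Lower bound = max(17, 21) = 21

21


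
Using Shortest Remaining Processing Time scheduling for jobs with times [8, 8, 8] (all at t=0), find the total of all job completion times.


Since all jobs arrive at t=0, SRPT equals SPT ordering.
SPT order: [8, 8, 8]
Completion times:
  Job 1: p=8, C=8
  Job 2: p=8, C=16
  Job 3: p=8, C=24
Total completion time = 8 + 16 + 24 = 48

48


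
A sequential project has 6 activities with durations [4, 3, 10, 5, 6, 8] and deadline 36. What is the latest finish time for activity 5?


LF(activity 5) = deadline - sum of successor durations
Successors: activities 6 through 6 with durations [8]
Sum of successor durations = 8
LF = 36 - 8 = 28

28


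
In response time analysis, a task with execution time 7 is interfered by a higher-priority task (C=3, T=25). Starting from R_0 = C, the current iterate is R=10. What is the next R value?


R_next = C + ceil(R_prev / T_hp) * C_hp
ceil(10 / 25) = ceil(0.4) = 1
Interference = 1 * 3 = 3
R_next = 7 + 3 = 10
R_next = R_prev, so the iteration has converged (response time = 10).

10


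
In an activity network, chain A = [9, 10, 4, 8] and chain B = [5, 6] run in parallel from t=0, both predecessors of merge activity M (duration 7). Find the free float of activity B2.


ES(B2) = sum of predecessors on chain B = 5
EF(B2) = ES + duration = 5 + 6 = 11
Successor of B2 is M. ES(M) = max(sum(A), sum(B)) = max(31, 11) = 31
Free float = ES(successor) - EF(current) = 31 - 11 = 20

20


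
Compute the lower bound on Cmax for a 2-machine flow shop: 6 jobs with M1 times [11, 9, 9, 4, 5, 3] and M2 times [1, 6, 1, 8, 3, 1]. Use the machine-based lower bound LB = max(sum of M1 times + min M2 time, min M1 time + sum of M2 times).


LB1 = sum(M1 times) + min(M2 times) = 41 + 1 = 42
LB2 = min(M1 times) + sum(M2 times) = 3 + 20 = 23
Lower bound = max(LB1, LB2) = max(42, 23) = 42

42


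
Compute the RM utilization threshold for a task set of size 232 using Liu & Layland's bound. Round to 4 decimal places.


Compute 2^(1/232) = 1.0029921710
Subtract 1: 1.0029921710 - 1 = 0.0029921710
Multiply by n: 232 * 0.0029921710 = 0.6941836720
Round to 4 dp: 0.6942

0.6942


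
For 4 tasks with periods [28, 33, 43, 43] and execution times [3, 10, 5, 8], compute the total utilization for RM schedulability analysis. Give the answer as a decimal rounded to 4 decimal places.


Compute individual utilizations (exact fractions):
  Task 1: C/T = 3/28 (approx. 0.1071)
  Task 2: C/T = 10/33 (approx. 0.303)
  Task 3: C/T = 5/43 (approx. 0.1163)
  Task 4: C/T = 8/43 (approx. 0.186)
Total utilization U = 3/28 + 10/33 + 5/43 + 8/43 = 28309/39732
Rounded to 4 decimal places: U = 0.7125
RM (Liu & Layland) bound for 4 tasks = 0.756828; compare with U = 28309/39732 (approx. 0.712499)
U <= bound, so schedulable by RM sufficient condition.

0.7125


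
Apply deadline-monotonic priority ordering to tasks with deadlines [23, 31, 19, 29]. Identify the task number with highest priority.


Sort tasks by relative deadline (ascending):
  Task 3: deadline = 19
  Task 1: deadline = 23
  Task 4: deadline = 29
  Task 2: deadline = 31
Priority order (highest first): [3, 1, 4, 2]
Highest priority task = 3

3


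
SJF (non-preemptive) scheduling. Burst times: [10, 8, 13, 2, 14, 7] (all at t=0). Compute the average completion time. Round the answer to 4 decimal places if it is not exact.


SJF order (ascending): [2, 7, 8, 10, 13, 14]
Completion times:
  Job 1: burst=2, C=2
  Job 2: burst=7, C=9
  Job 3: burst=8, C=17
  Job 4: burst=10, C=27
  Job 5: burst=13, C=40
  Job 6: burst=14, C=54
Average completion = 149/6 = 24.8333

24.8333


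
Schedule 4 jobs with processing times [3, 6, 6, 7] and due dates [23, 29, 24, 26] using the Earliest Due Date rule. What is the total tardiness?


Sort by due date (EDD order): [(3, 23), (6, 24), (7, 26), (6, 29)]
Compute completion times and tardiness:
  Job 1: p=3, d=23, C=3, tardiness=max(0,3-23)=0
  Job 2: p=6, d=24, C=9, tardiness=max(0,9-24)=0
  Job 3: p=7, d=26, C=16, tardiness=max(0,16-26)=0
  Job 4: p=6, d=29, C=22, tardiness=max(0,22-29)=0
Total tardiness = 0

0


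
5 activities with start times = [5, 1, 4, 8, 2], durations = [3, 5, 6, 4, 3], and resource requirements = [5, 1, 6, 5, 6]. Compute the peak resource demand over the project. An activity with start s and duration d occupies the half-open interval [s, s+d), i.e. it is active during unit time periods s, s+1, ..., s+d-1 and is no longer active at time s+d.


Each activity i is active on [start_i, start_i + duration_i).
Compute total resource usage per time slot:
  t=0: active resources = [], total = 0
  t=1: active resources = [1], total = 1
  t=2: active resources = [1, 6], total = 7
  t=3: active resources = [1, 6], total = 7
  t=4: active resources = [1, 6, 6], total = 13
  t=5: active resources = [5, 1, 6], total = 12
  t=6: active resources = [5, 6], total = 11
  t=7: active resources = [5, 6], total = 11
  t=8: active resources = [6, 5], total = 11
  t=9: active resources = [6, 5], total = 11
  t=10: active resources = [5], total = 5
  t=11: active resources = [5], total = 5
Peak resource demand = 13

13


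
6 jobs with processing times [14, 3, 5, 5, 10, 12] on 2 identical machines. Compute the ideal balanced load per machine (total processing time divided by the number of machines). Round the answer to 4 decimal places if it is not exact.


Total processing time = 14 + 3 + 5 + 5 + 10 + 12 = 49
Number of machines = 2
Ideal balanced load = 49 / 2 = 24.5

24.5


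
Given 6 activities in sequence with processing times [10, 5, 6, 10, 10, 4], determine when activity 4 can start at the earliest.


Activity 4 starts after activities 1 through 3 complete.
Predecessor durations: [10, 5, 6]
ES = 10 + 5 + 6 = 21

21


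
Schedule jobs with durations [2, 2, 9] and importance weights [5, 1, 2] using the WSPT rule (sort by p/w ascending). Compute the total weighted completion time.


Compute p/w ratios and sort ascending (WSPT): [(2, 5), (2, 1), (9, 2)]
Compute weighted completion times:
  Job (p=2,w=5): C=2, w*C=5*2=10
  Job (p=2,w=1): C=4, w*C=1*4=4
  Job (p=9,w=2): C=13, w*C=2*13=26
Total weighted completion time = 40

40


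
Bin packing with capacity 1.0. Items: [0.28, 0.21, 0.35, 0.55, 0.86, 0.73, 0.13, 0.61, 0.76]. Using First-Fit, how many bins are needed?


Place items sequentially using First-Fit:
  Item 0.28 -> new Bin 1
  Item 0.21 -> Bin 1 (now 0.49)
  Item 0.35 -> Bin 1 (now 0.84)
  Item 0.55 -> new Bin 2
  Item 0.86 -> new Bin 3
  Item 0.73 -> new Bin 4
  Item 0.13 -> Bin 1 (now 0.97)
  Item 0.61 -> new Bin 5
  Item 0.76 -> new Bin 6
Total bins used = 6

6


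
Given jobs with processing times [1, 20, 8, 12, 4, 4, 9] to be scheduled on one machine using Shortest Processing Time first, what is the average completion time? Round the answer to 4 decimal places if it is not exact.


Sort jobs by processing time (SPT order): [1, 4, 4, 8, 9, 12, 20]
Compute completion times sequentially:
  Job 1: processing = 1, completes at 1
  Job 2: processing = 4, completes at 5
  Job 3: processing = 4, completes at 9
  Job 4: processing = 8, completes at 17
  Job 5: processing = 9, completes at 26
  Job 6: processing = 12, completes at 38
  Job 7: processing = 20, completes at 58
Sum of completion times = 154
Average completion time = 154/7 = 22.0

22.0


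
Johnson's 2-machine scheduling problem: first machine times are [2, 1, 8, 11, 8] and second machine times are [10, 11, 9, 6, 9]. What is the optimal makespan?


Apply Johnson's rule:
  Group 1 (a <= b): [(2, 1, 11), (1, 2, 10), (3, 8, 9), (5, 8, 9)]
  Group 2 (a > b): [(4, 11, 6)]
Optimal job order: [2, 1, 3, 5, 4]
Schedule:
  Job 2: M1 done at 1, M2 done at 12
  Job 1: M1 done at 3, M2 done at 22
  Job 3: M1 done at 11, M2 done at 31
  Job 5: M1 done at 19, M2 done at 40
  Job 4: M1 done at 30, M2 done at 46
Makespan = 46

46


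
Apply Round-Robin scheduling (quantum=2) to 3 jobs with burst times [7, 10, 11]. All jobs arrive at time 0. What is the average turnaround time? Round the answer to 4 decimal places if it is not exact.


Time quantum = 2
Execution trace:
  J1 runs 2 units, time = 2
  J2 runs 2 units, time = 4
  J3 runs 2 units, time = 6
  J1 runs 2 units, time = 8
  J2 runs 2 units, time = 10
  J3 runs 2 units, time = 12
  J1 runs 2 units, time = 14
  J2 runs 2 units, time = 16
  J3 runs 2 units, time = 18
  J1 runs 1 units, time = 19
  J2 runs 2 units, time = 21
  J3 runs 2 units, time = 23
  J2 runs 2 units, time = 25
  J3 runs 2 units, time = 27
  J3 runs 1 units, time = 28
Finish times: [19, 25, 28]
Average turnaround = 72/3 = 24.0

24.0


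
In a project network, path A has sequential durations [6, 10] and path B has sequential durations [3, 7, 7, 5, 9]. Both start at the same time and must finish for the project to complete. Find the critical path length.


Path A total = 6 + 10 = 16
Path B total = 3 + 7 + 7 + 5 + 9 = 31
Critical path = longest path = max(16, 31) = 31

31


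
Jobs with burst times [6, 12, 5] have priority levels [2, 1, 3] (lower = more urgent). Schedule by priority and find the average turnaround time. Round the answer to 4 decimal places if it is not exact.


Sort by priority (ascending = highest first):
Order: [(1, 12), (2, 6), (3, 5)]
Completion times:
  Priority 1, burst=12, C=12
  Priority 2, burst=6, C=18
  Priority 3, burst=5, C=23
Average turnaround = 53/3 = 17.6667

17.6667


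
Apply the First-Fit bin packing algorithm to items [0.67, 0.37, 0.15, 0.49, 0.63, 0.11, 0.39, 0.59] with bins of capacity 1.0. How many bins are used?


Place items sequentially using First-Fit:
  Item 0.67 -> new Bin 1
  Item 0.37 -> new Bin 2
  Item 0.15 -> Bin 1 (now 0.82)
  Item 0.49 -> Bin 2 (now 0.86)
  Item 0.63 -> new Bin 3
  Item 0.11 -> Bin 1 (now 0.93)
  Item 0.39 -> new Bin 4
  Item 0.59 -> Bin 4 (now 0.98)
Total bins used = 4

4


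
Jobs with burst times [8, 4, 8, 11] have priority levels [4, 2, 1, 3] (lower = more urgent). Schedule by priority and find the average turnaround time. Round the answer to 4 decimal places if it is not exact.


Sort by priority (ascending = highest first):
Order: [(1, 8), (2, 4), (3, 11), (4, 8)]
Completion times:
  Priority 1, burst=8, C=8
  Priority 2, burst=4, C=12
  Priority 3, burst=11, C=23
  Priority 4, burst=8, C=31
Average turnaround = 74/4 = 18.5

18.5


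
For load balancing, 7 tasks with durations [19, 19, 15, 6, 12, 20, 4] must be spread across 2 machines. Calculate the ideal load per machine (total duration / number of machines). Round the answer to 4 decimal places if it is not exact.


Total processing time = 19 + 19 + 15 + 6 + 12 + 20 + 4 = 95
Number of machines = 2
Ideal balanced load = 95 / 2 = 47.5

47.5


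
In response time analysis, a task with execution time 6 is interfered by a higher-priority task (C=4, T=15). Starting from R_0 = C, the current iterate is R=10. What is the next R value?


R_next = C + ceil(R_prev / T_hp) * C_hp
ceil(10 / 15) = ceil(0.6667) = 1
Interference = 1 * 4 = 4
R_next = 6 + 4 = 10
R_next = R_prev, so the iteration has converged (response time = 10).

10


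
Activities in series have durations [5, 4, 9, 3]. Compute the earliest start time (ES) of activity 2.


Activity 2 starts after activities 1 through 1 complete.
Predecessor durations: [5]
ES = 5 = 5

5


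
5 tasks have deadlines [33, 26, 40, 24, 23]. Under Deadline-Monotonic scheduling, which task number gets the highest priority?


Sort tasks by relative deadline (ascending):
  Task 5: deadline = 23
  Task 4: deadline = 24
  Task 2: deadline = 26
  Task 1: deadline = 33
  Task 3: deadline = 40
Priority order (highest first): [5, 4, 2, 1, 3]
Highest priority task = 5

5


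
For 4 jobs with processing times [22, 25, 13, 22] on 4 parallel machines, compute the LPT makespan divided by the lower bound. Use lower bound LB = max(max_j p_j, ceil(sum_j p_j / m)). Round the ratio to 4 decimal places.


LPT order: [25, 22, 22, 13]
Machine loads after assignment: [25, 22, 22, 13]
LPT makespan = 25
Lower bound = max(max_job, ceil(total/4)) = max(25, 21) = 25
Ratio = 25 / 25 = 1.0

1.0


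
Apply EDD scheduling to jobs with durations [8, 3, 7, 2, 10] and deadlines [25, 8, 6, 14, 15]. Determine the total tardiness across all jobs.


Sort by due date (EDD order): [(7, 6), (3, 8), (2, 14), (10, 15), (8, 25)]
Compute completion times and tardiness:
  Job 1: p=7, d=6, C=7, tardiness=max(0,7-6)=1
  Job 2: p=3, d=8, C=10, tardiness=max(0,10-8)=2
  Job 3: p=2, d=14, C=12, tardiness=max(0,12-14)=0
  Job 4: p=10, d=15, C=22, tardiness=max(0,22-15)=7
  Job 5: p=8, d=25, C=30, tardiness=max(0,30-25)=5
Total tardiness = 15

15


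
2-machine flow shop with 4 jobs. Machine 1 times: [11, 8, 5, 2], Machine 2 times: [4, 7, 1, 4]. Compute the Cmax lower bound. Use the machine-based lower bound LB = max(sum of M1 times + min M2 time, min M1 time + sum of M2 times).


LB1 = sum(M1 times) + min(M2 times) = 26 + 1 = 27
LB2 = min(M1 times) + sum(M2 times) = 2 + 16 = 18
Lower bound = max(LB1, LB2) = max(27, 18) = 27

27


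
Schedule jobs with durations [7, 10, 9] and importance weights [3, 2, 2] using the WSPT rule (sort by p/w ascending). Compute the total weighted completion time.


Compute p/w ratios and sort ascending (WSPT): [(7, 3), (9, 2), (10, 2)]
Compute weighted completion times:
  Job (p=7,w=3): C=7, w*C=3*7=21
  Job (p=9,w=2): C=16, w*C=2*16=32
  Job (p=10,w=2): C=26, w*C=2*26=52
Total weighted completion time = 105

105


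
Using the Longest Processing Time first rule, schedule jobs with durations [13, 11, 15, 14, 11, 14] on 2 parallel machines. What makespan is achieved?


Sort jobs in decreasing order (LPT): [15, 14, 14, 13, 11, 11]
Assign each job to the least loaded machine:
  Machine 1: jobs [15, 13, 11], load = 39
  Machine 2: jobs [14, 14, 11], load = 39
Makespan = max load = 39

39


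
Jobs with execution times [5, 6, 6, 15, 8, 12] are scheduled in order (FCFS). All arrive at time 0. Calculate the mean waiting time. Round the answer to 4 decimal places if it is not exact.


FCFS order (as given): [5, 6, 6, 15, 8, 12]
Waiting times:
  Job 1: wait = 0
  Job 2: wait = 5
  Job 3: wait = 11
  Job 4: wait = 17
  Job 5: wait = 32
  Job 6: wait = 40
Sum of waiting times = 105
Average waiting time = 105/6 = 17.5

17.5


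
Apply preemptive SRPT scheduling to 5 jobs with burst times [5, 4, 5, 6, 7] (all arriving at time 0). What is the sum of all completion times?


Since all jobs arrive at t=0, SRPT equals SPT ordering.
SPT order: [4, 5, 5, 6, 7]
Completion times:
  Job 1: p=4, C=4
  Job 2: p=5, C=9
  Job 3: p=5, C=14
  Job 4: p=6, C=20
  Job 5: p=7, C=27
Total completion time = 4 + 9 + 14 + 20 + 27 = 74

74


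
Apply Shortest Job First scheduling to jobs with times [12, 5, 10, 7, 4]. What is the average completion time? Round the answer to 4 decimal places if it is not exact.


SJF order (ascending): [4, 5, 7, 10, 12]
Completion times:
  Job 1: burst=4, C=4
  Job 2: burst=5, C=9
  Job 3: burst=7, C=16
  Job 4: burst=10, C=26
  Job 5: burst=12, C=38
Average completion = 93/5 = 18.6

18.6


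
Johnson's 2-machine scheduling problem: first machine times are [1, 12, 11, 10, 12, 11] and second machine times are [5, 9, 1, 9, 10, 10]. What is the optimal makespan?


Apply Johnson's rule:
  Group 1 (a <= b): [(1, 1, 5)]
  Group 2 (a > b): [(5, 12, 10), (6, 11, 10), (2, 12, 9), (4, 10, 9), (3, 11, 1)]
Optimal job order: [1, 5, 6, 2, 4, 3]
Schedule:
  Job 1: M1 done at 1, M2 done at 6
  Job 5: M1 done at 13, M2 done at 23
  Job 6: M1 done at 24, M2 done at 34
  Job 2: M1 done at 36, M2 done at 45
  Job 4: M1 done at 46, M2 done at 55
  Job 3: M1 done at 57, M2 done at 58
Makespan = 58

58


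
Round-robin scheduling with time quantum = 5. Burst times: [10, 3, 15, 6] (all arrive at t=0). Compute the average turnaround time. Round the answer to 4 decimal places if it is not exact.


Time quantum = 5
Execution trace:
  J1 runs 5 units, time = 5
  J2 runs 3 units, time = 8
  J3 runs 5 units, time = 13
  J4 runs 5 units, time = 18
  J1 runs 5 units, time = 23
  J3 runs 5 units, time = 28
  J4 runs 1 units, time = 29
  J3 runs 5 units, time = 34
Finish times: [23, 8, 34, 29]
Average turnaround = 94/4 = 23.5

23.5


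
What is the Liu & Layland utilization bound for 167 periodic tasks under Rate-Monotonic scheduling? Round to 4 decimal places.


Compute 2^(1/167) = 1.0041592075
Subtract 1: 1.0041592075 - 1 = 0.0041592075
Multiply by n: 167 * 0.0041592075 = 0.6945876525
Round to 4 dp: 0.6946

0.6946


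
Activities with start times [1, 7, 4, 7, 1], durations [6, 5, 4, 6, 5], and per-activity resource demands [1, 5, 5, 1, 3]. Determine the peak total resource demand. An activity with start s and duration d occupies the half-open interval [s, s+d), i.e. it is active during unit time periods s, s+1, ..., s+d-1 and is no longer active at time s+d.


Each activity i is active on [start_i, start_i + duration_i).
Compute total resource usage per time slot:
  t=0: active resources = [], total = 0
  t=1: active resources = [1, 3], total = 4
  t=2: active resources = [1, 3], total = 4
  t=3: active resources = [1, 3], total = 4
  t=4: active resources = [1, 5, 3], total = 9
  t=5: active resources = [1, 5, 3], total = 9
  t=6: active resources = [1, 5], total = 6
  t=7: active resources = [5, 5, 1], total = 11
  t=8: active resources = [5, 1], total = 6
  t=9: active resources = [5, 1], total = 6
  t=10: active resources = [5, 1], total = 6
  t=11: active resources = [5, 1], total = 6
  t=12: active resources = [1], total = 1
Peak resource demand = 11

11


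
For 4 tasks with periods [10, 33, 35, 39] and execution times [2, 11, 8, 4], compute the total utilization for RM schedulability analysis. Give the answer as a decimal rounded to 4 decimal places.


Compute individual utilizations (exact fractions):
  Task 1: C/T = 2/10 = 1/5 (approx. 0.2)
  Task 2: C/T = 11/33 = 1/3 (approx. 0.3333)
  Task 3: C/T = 8/35 (approx. 0.2286)
  Task 4: C/T = 4/39 (approx. 0.1026)
Total utilization U = 1/5 + 1/3 + 8/35 + 4/39 = 236/273
Rounded to 4 decimal places: U = 0.8645
RM (Liu & Layland) bound for 4 tasks = 0.756828; compare with U = 236/273 (approx. 0.864469)
bound < U <= 1, so the RM sufficient condition is not met (inconclusive; an exact test such as response-time analysis is needed).

0.8645


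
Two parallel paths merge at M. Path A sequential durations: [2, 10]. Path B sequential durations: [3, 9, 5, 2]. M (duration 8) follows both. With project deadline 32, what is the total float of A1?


Forward pass: ES(A1) = sum of predecessors on chain A = 0
EF = ES + duration = 0 + 2 = 2
Backward pass: LF(M) = deadline = 32; LS(M) = 32 - 8 = 24
LF(A1) = LS(M) - sum(successors on chain A) = 24 - 10 = 14
LS = LF - duration = 14 - 2 = 12
Total float = LS - ES = 12 - 0 = 12

12


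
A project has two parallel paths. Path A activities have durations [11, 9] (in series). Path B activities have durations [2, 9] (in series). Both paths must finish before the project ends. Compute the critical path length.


Path A total = 11 + 9 = 20
Path B total = 2 + 9 = 11
Critical path = longest path = max(20, 11) = 20

20


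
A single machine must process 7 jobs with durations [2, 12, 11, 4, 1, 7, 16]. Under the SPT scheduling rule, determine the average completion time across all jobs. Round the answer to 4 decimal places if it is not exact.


Sort jobs by processing time (SPT order): [1, 2, 4, 7, 11, 12, 16]
Compute completion times sequentially:
  Job 1: processing = 1, completes at 1
  Job 2: processing = 2, completes at 3
  Job 3: processing = 4, completes at 7
  Job 4: processing = 7, completes at 14
  Job 5: processing = 11, completes at 25
  Job 6: processing = 12, completes at 37
  Job 7: processing = 16, completes at 53
Sum of completion times = 140
Average completion time = 140/7 = 20.0

20.0


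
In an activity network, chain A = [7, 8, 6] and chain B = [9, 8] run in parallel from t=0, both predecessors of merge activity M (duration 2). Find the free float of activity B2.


ES(B2) = sum of predecessors on chain B = 9
EF(B2) = ES + duration = 9 + 8 = 17
Successor of B2 is M. ES(M) = max(sum(A), sum(B)) = max(21, 17) = 21
Free float = ES(successor) - EF(current) = 21 - 17 = 4

4


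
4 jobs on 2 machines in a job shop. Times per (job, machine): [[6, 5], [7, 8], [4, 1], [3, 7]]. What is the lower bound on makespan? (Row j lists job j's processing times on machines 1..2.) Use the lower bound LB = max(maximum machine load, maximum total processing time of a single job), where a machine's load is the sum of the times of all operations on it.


Machine loads:
  Machine 1: 6 + 7 + 4 + 3 = 20
  Machine 2: 5 + 8 + 1 + 7 = 21
Max machine load = 21
Job totals:
  Job 1: 11
  Job 2: 15
  Job 3: 5
  Job 4: 10
Max job total = 15
Lower bound = max(21, 15) = 21

21


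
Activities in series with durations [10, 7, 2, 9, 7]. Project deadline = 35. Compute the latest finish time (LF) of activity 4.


LF(activity 4) = deadline - sum of successor durations
Successors: activities 5 through 5 with durations [7]
Sum of successor durations = 7
LF = 35 - 7 = 28

28


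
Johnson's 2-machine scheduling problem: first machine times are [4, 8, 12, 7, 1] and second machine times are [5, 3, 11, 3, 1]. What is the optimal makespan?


Apply Johnson's rule:
  Group 1 (a <= b): [(5, 1, 1), (1, 4, 5)]
  Group 2 (a > b): [(3, 12, 11), (2, 8, 3), (4, 7, 3)]
Optimal job order: [5, 1, 3, 2, 4]
Schedule:
  Job 5: M1 done at 1, M2 done at 2
  Job 1: M1 done at 5, M2 done at 10
  Job 3: M1 done at 17, M2 done at 28
  Job 2: M1 done at 25, M2 done at 31
  Job 4: M1 done at 32, M2 done at 35
Makespan = 35

35


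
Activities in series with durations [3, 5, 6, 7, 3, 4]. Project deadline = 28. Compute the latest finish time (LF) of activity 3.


LF(activity 3) = deadline - sum of successor durations
Successors: activities 4 through 6 with durations [7, 3, 4]
Sum of successor durations = 14
LF = 28 - 14 = 14

14


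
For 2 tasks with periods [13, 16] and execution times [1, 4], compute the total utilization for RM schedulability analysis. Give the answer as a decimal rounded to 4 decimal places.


Compute individual utilizations (exact fractions):
  Task 1: C/T = 1/13 (approx. 0.0769)
  Task 2: C/T = 4/16 = 1/4 (approx. 0.25)
Total utilization U = 1/13 + 1/4 = 17/52
Rounded to 4 decimal places: U = 0.3269
RM (Liu & Layland) bound for 2 tasks = 0.828427; compare with U = 17/52 (approx. 0.326923)
U <= bound, so schedulable by RM sufficient condition.

0.3269


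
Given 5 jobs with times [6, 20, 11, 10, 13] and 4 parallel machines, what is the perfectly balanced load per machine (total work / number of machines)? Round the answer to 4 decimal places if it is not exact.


Total processing time = 6 + 20 + 11 + 10 + 13 = 60
Number of machines = 4
Ideal balanced load = 60 / 4 = 15.0

15.0


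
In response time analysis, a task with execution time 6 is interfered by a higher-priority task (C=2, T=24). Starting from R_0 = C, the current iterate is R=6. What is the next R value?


R_next = C + ceil(R_prev / T_hp) * C_hp
ceil(6 / 24) = ceil(0.25) = 1
Interference = 1 * 2 = 2
R_next = 6 + 2 = 8

8


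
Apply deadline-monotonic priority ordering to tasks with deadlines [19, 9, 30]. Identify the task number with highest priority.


Sort tasks by relative deadline (ascending):
  Task 2: deadline = 9
  Task 1: deadline = 19
  Task 3: deadline = 30
Priority order (highest first): [2, 1, 3]
Highest priority task = 2

2


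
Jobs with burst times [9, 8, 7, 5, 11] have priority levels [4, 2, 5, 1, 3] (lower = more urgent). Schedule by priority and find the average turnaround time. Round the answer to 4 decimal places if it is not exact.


Sort by priority (ascending = highest first):
Order: [(1, 5), (2, 8), (3, 11), (4, 9), (5, 7)]
Completion times:
  Priority 1, burst=5, C=5
  Priority 2, burst=8, C=13
  Priority 3, burst=11, C=24
  Priority 4, burst=9, C=33
  Priority 5, burst=7, C=40
Average turnaround = 115/5 = 23.0

23.0


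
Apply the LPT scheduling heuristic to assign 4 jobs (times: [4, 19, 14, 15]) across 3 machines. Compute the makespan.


Sort jobs in decreasing order (LPT): [19, 15, 14, 4]
Assign each job to the least loaded machine:
  Machine 1: jobs [19], load = 19
  Machine 2: jobs [15], load = 15
  Machine 3: jobs [14, 4], load = 18
Makespan = max load = 19

19


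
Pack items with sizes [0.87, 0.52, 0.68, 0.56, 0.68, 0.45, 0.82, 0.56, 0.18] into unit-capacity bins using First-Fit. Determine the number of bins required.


Place items sequentially using First-Fit:
  Item 0.87 -> new Bin 1
  Item 0.52 -> new Bin 2
  Item 0.68 -> new Bin 3
  Item 0.56 -> new Bin 4
  Item 0.68 -> new Bin 5
  Item 0.45 -> Bin 2 (now 0.97)
  Item 0.82 -> new Bin 6
  Item 0.56 -> new Bin 7
  Item 0.18 -> Bin 3 (now 0.86)
Total bins used = 7

7


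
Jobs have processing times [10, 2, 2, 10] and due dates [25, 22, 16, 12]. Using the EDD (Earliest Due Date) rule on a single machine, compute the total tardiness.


Sort by due date (EDD order): [(10, 12), (2, 16), (2, 22), (10, 25)]
Compute completion times and tardiness:
  Job 1: p=10, d=12, C=10, tardiness=max(0,10-12)=0
  Job 2: p=2, d=16, C=12, tardiness=max(0,12-16)=0
  Job 3: p=2, d=22, C=14, tardiness=max(0,14-22)=0
  Job 4: p=10, d=25, C=24, tardiness=max(0,24-25)=0
Total tardiness = 0

0


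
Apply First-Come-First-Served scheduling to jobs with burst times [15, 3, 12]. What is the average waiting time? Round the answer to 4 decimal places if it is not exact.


FCFS order (as given): [15, 3, 12]
Waiting times:
  Job 1: wait = 0
  Job 2: wait = 15
  Job 3: wait = 18
Sum of waiting times = 33
Average waiting time = 33/3 = 11.0

11.0


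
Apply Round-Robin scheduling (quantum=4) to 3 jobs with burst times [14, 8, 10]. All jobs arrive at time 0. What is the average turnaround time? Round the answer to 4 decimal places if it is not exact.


Time quantum = 4
Execution trace:
  J1 runs 4 units, time = 4
  J2 runs 4 units, time = 8
  J3 runs 4 units, time = 12
  J1 runs 4 units, time = 16
  J2 runs 4 units, time = 20
  J3 runs 4 units, time = 24
  J1 runs 4 units, time = 28
  J3 runs 2 units, time = 30
  J1 runs 2 units, time = 32
Finish times: [32, 20, 30]
Average turnaround = 82/3 = 27.3333

27.3333
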